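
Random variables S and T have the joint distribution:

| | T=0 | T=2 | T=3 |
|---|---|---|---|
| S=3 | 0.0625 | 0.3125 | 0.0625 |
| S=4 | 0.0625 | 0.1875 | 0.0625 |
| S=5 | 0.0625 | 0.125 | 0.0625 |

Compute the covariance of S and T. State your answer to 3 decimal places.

E[S] = 3.8125,  E[T] = 1.8125
E[ST] = 6.875
cov(S,T) = E[ST] − E[S]E[T] = 6.875 − (3.8125)(1.8125) = -0.03515625

-0.035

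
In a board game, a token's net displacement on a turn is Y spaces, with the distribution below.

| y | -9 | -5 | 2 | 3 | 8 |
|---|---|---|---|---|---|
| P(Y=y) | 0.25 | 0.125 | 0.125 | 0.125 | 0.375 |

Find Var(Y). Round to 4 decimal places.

48.4375

E[Y] = (-9)(0.25) + (-5)(0.125) + (2)(0.125) + (3)(0.125) + (8)(0.375) = 0.75
E[Y²] = (-9)²(0.25) + (-5)²(0.125) + (2)²(0.125) + (3)²(0.125) + (8)²(0.375) = 49
Var(Y) = E[Y²] − (E[Y])² = 49 − (0.75)² = 48.4375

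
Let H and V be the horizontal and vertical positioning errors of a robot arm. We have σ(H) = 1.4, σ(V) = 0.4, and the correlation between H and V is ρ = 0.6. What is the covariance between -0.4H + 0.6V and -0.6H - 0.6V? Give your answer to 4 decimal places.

Var(H) = (1.4)² = 1.96;  Var(V) = (0.4)² = 0.16
Cov(H,V) = ρ·σ(H)·σ(V) = 0.6·1.4·0.4 = 0.336
Cov(-0.4H + 0.6V, -0.6H - 0.6V) = (-0.4)(-0.6)Var(H) + (0.6)(-0.6)Var(V) + [(-0.4)(-0.6) + (0.6)(-0.6)]Cov(H,V)
= 0.24·1.96 + -0.36·0.16 + -0.12·0.336 = 0.37248

0.3725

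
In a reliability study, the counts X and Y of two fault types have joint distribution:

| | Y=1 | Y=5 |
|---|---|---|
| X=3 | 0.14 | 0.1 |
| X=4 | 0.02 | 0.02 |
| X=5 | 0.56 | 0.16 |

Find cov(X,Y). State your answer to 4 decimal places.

E[X] = 4.48,  E[Y] = 2.12
E[XY] = 9.2
cov(X,Y) = E[XY] − E[X]E[Y] = 9.2 − (4.48)(2.12) = -0.2976

-0.2976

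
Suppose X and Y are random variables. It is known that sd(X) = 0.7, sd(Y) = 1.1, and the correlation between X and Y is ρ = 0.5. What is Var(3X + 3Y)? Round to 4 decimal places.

Var(X) = (0.7)² = 0.49;  Var(Y) = (1.1)² = 1.21
Cov(X,Y) = ρ·sd(X)·sd(Y) = 0.5·0.7·1.1 = 0.385
Var(3X + 3Y) = (3)²·Var(X) + (3)²·Var(Y) + 2·(3)·(3)·Cov(X,Y)
= 9·0.49 + 9·1.21 + 18·0.385 = 22.23

22.2300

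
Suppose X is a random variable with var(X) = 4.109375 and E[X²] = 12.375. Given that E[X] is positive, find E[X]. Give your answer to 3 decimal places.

2.875

(E[X])² = E[X²] − var(X) = 12.375 − 4.109375 = 8.265625
E[X] = √8.265625 = 2.875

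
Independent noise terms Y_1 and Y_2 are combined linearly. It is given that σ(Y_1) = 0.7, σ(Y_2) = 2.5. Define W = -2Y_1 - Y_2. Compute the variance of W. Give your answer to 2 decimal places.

V(Y_1) = 0.49, V(Y_2) = 6.25
By independence, V(W) = (-2)²V(Y_1) + (-1)²V(Y_2)
= (-2)²·0.49 + (-1)²·6.25 = 8.21

8.21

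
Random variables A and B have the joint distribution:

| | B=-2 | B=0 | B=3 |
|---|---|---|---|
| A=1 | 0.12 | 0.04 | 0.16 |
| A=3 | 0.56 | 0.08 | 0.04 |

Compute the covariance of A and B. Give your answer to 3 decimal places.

E[A] = 2.36,  E[B] = -0.76
E[AB] = -2.76
Cov(A,B) = E[AB] − E[A]E[B] = -2.76 − (2.36)(-0.76) = -0.9664

-0.966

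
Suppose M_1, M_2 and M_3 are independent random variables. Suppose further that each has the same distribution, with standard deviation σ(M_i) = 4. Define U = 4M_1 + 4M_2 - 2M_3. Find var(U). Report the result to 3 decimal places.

var(M_i) = (4)² = 16
By independence, var(U) = (4)²var(M_1) + (4)²var(M_2) + (-2)²var(M_3)
= (4)²·16 + (4)²·16 + (-2)²·16 = 576

576.000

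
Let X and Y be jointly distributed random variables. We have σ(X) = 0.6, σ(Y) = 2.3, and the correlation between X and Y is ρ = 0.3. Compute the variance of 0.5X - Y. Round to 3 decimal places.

var(X) = (0.6)² = 0.36;  var(Y) = (2.3)² = 5.29
cov(X,Y) = ρ·σ(X)·σ(Y) = 0.3·0.6·2.3 = 0.414
var(0.5X - Y) = (0.5)²·var(X) + (-1)²·var(Y) + 2·(0.5)·(-1)·cov(X,Y)
= 0.25·0.36 + 1·5.29 + -1·0.414 = 4.966

4.966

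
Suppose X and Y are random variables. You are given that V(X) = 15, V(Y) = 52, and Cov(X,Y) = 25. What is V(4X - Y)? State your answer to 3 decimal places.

92.000

V(4X - Y) = (4)²·V(X) + (-1)²·V(Y) + 2·(4)·(-1)·Cov(X,Y)
= 16·15 + 1·52 + -8·25 = 92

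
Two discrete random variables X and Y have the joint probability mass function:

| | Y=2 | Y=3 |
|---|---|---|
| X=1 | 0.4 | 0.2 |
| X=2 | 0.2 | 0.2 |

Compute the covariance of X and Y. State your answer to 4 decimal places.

0.0400

E[X] = 1.4,  E[Y] = 2.4
E[XY] = 3.4
cov(X,Y) = E[XY] − E[X]E[Y] = 3.4 − (1.4)(2.4) = 0.04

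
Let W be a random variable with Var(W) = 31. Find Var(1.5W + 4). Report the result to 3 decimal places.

69.750

Var(1.5W + 4) = (1.5)²·Var(W) = 2.25·31 = 69.75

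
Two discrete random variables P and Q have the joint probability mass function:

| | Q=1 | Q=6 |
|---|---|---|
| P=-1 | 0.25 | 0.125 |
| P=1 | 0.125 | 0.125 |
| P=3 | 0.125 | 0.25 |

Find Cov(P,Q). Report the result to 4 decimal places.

1.2500

E[P] = 1,  E[Q] = 3.5
E[PQ] = 4.75
Cov(P,Q) = E[PQ] − E[P]E[Q] = 4.75 − (1)(3.5) = 1.25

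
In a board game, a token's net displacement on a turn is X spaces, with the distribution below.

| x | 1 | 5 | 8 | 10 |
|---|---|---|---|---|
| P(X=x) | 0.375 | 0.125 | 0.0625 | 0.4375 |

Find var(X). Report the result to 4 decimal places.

16.7344

E[X] = (1)(0.375) + (5)(0.125) + (8)(0.0625) + (10)(0.4375) = 5.875
E[X²] = (1)²(0.375) + (5)²(0.125) + (8)²(0.0625) + (10)²(0.4375) = 51.25
var(X) = E[X²] − (E[X])² = 51.25 − (5.875)² = 16.734375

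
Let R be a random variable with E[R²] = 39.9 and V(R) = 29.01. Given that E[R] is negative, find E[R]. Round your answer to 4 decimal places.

(E[R])² = E[R²] − V(R) = 39.9 − 29.01 = 10.89
E[R] = −√10.89 = -3.3

-3.3000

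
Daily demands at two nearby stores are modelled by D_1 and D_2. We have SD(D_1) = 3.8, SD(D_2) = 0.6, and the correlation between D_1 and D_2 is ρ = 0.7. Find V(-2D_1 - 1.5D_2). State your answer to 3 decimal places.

V(D_1) = (3.8)² = 14.44;  V(D_2) = (0.6)² = 0.36
cov(D_1,D_2) = ρ·SD(D_1)·SD(D_2) = 0.7·3.8·0.6 = 1.596
V(-2D_1 - 1.5D_2) = (-2)²·V(D_1) + (-1.5)²·V(D_2) + 2·(-2)·(-1.5)·cov(D_1,D_2)
= 4·14.44 + 2.25·0.36 + 6·1.596 = 68.146

68.146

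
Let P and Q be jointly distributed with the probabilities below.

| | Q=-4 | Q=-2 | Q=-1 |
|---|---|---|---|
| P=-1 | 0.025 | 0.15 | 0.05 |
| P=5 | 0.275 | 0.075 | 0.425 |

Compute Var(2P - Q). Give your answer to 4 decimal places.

27.4444

E[P] = 3.65,  E[Q] = -2.125,  E[PQ] = -7.925
Var(P) = 19.6 − (3.65)² = 6.2775;  Var(Q) = 6.175 − (-2.125)² = 1.659375
Cov(P,Q) = -7.925 − (3.65)(-2.125) = -0.16875
Var(2P - Q) = (2)²·6.2775 + (-1)²·1.659375 + 2·(2)·(-1)·-0.16875 = 27.444375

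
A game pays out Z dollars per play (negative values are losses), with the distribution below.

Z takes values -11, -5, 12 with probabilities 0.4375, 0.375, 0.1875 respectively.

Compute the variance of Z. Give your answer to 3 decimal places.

69.621

E[Z] = (-11)(0.4375) + (-5)(0.375) + (12)(0.1875) = -4.4375
E[Z²] = (-11)²(0.4375) + (-5)²(0.375) + (12)²(0.1875) = 89.3125
Var(Z) = E[Z²] − (E[Z])² = 89.3125 − (-4.4375)² = 69.62109375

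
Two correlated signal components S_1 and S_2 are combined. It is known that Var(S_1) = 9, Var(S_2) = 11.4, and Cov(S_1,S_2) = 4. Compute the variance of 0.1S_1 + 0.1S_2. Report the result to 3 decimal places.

0.284

Var(0.1S_1 + 0.1S_2) = (0.1)²·Var(S_1) + (0.1)²·Var(S_2) + 2·(0.1)·(0.1)·Cov(S_1,S_2)
= 0.01·9 + 0.01·11.4 + 0.02·4 = 0.284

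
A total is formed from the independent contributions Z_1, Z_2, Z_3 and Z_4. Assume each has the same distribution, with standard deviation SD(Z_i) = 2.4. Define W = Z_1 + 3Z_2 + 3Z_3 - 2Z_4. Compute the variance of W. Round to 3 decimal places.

V(Z_i) = (2.4)² = 5.76
By independence, V(W) = (1)²V(Z_1) + (3)²V(Z_2) + (3)²V(Z_3) + (-2)²V(Z_4)
= (1)²·5.76 + (3)²·5.76 + (3)²·5.76 + (-2)²·5.76 = 132.48

132.480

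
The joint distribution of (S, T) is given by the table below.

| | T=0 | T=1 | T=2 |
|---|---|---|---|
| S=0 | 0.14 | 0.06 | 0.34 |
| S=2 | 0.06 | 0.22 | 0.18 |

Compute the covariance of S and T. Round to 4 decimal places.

-0.0544

E[S] = 0.92,  E[T] = 1.32
E[ST] = 1.16
Cov(S,T) = E[ST] − E[S]E[T] = 1.16 − (0.92)(1.32) = -0.0544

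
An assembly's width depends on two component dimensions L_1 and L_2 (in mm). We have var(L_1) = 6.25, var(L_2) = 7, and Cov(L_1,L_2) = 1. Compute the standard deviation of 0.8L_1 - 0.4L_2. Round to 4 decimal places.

var(0.8L_1 - 0.4L_2) = (0.8)²·var(L_1) + (-0.4)²·var(L_2) + 2·(0.8)·(-0.4)·Cov(L_1,L_2)
= 0.64·6.25 + 0.16·7 + -0.64·1 = 4.48
σ(0.8L_1 - 0.4L_2) = √4.48 ≈ 2.1166

2.1166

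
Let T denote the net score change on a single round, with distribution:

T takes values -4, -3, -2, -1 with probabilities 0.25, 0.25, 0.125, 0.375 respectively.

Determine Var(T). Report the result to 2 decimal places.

E[T] = (-4)(0.25) + (-3)(0.25) + (-2)(0.125) + (-1)(0.375) = -2.375
E[T²] = (-4)²(0.25) + (-3)²(0.25) + (-2)²(0.125) + (-1)²(0.375) = 7.125
Var(T) = E[T²] − (E[T])² = 7.125 − (-2.375)² = 1.484375

1.48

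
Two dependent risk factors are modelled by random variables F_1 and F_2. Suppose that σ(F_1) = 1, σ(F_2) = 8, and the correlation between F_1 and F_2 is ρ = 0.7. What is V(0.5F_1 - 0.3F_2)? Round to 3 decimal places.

4.330

V(F_1) = (1)² = 1;  V(F_2) = (8)² = 64
Cov(F_1,F_2) = ρ·σ(F_1)·σ(F_2) = 0.7·1·8 = 5.6
V(0.5F_1 - 0.3F_2) = (0.5)²·V(F_1) + (-0.3)²·V(F_2) + 2·(0.5)·(-0.3)·Cov(F_1,F_2)
= 0.25·1 + 0.09·64 + -0.3·5.6 = 4.33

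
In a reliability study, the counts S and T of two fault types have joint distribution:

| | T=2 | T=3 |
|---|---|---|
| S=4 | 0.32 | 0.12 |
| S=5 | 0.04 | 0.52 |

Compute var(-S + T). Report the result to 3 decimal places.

E[S] = 4.56,  E[T] = 2.64,  E[ST] = 12.2
var(S) = 21.04 − (4.56)² = 0.2464;  var(T) = 7.2 − (2.64)² = 0.2304
Cov(S,T) = 12.2 − (4.56)(2.64) = 0.1616
var(-S + T) = (-1)²·0.2464 + (1)²·0.2304 + 2·(-1)·(1)·0.1616 = 0.1536

0.154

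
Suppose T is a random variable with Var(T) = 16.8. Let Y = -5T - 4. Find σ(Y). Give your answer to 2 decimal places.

20.49

Var(-5T - 4) = (-5)²·16.8 = 420
σ(Y) = √420 ≈ 20.49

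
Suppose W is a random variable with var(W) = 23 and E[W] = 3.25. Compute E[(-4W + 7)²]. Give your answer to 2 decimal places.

404.00

E[-4W + 7] = -4·3.25 + 7 = -6
var(-4W + 7) = (-4)²·23 = 368
E[(-4W + 7)²] = var((-4W + 7)) + (E[(-4W + 7)])² = 368 + (-6)² = 404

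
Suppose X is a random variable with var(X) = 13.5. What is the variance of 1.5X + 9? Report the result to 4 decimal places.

30.3750

var(1.5X + 9) = (1.5)²·var(X) = 2.25·13.5 = 30.375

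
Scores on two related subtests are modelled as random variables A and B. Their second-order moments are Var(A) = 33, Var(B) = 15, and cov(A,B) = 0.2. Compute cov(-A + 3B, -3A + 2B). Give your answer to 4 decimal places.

cov(-A + 3B, -3A + 2B) = (-1)(-3)Var(A) + (3)(2)Var(B) + [(-1)(2) + (3)(-3)]cov(A,B)
= 3·33 + 6·15 + -11·0.2 = 186.8

186.8000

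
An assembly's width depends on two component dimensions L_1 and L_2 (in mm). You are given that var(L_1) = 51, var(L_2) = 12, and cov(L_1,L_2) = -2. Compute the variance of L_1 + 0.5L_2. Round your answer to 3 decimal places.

var(L_1 + 0.5L_2) = (1)²·var(L_1) + (0.5)²·var(L_2) + 2·(1)·(0.5)·cov(L_1,L_2)
= 1·51 + 0.25·12 + 1·-2 = 52

52.000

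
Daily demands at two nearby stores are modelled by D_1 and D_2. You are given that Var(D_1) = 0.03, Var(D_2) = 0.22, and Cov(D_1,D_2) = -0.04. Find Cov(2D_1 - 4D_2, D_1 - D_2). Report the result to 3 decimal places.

Cov(2D_1 - 4D_2, D_1 - D_2) = (2)(1)Var(D_1) + (-4)(-1)Var(D_2) + [(2)(-1) + (-4)(1)]Cov(D_1,D_2)
= 2·0.03 + 4·0.22 + -6·-0.04 = 1.18

1.180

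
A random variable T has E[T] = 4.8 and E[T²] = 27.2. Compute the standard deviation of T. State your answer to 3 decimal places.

Var(T) = 27.2 − (4.8)² = 4.16
SD(T) = √4.16 ≈ 2.040

2.040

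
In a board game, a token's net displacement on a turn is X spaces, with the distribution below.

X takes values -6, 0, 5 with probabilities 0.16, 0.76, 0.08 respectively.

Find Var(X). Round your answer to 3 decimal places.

E[X] = (-6)(0.16) + (0)(0.76) + (5)(0.08) = -0.56
E[X²] = (-6)²(0.16) + (0)²(0.76) + (5)²(0.08) = 7.76
Var(X) = E[X²] − (E[X])² = 7.76 − (-0.56)² = 7.4464

7.446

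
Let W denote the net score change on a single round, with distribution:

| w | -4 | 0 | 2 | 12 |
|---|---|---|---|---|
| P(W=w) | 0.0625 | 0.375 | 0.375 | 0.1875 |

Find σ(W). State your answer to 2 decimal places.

E[W] = (-4)(0.0625) + (0)(0.375) + (2)(0.375) + (12)(0.1875) = 2.75
E[W²] = (-4)²(0.0625) + (0)²(0.375) + (2)²(0.375) + (12)²(0.1875) = 29.5
Var(W) = E[W²] − (E[W])² = 29.5 − (2.75)² = 21.9375
σ(W) = √21.9375 ≈ 4.68

4.68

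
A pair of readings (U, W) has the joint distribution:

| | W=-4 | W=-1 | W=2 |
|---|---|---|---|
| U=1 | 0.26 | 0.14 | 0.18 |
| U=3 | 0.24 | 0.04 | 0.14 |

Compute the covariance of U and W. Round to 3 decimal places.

-0.146

E[U] = 1.84,  E[W] = -1.54
E[UW] = -2.98
Cov(U,W) = E[UW] − E[U]E[W] = -2.98 − (1.84)(-1.54) = -0.1464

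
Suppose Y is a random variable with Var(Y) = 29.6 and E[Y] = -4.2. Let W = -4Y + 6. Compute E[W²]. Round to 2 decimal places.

E[-4Y + 6] = -4·-4.2 + 6 = 22.8
Var(-4Y + 6) = (-4)²·29.6 = 473.6
E[W²] = Var(W) + (E[W])² = 473.6 + (22.8)² = 993.44

993.44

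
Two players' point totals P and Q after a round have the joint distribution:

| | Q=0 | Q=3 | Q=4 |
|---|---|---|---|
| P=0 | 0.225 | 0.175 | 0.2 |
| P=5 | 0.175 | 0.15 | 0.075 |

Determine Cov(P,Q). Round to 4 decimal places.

E[P] = 2,  E[Q] = 2.075
E[PQ] = 3.75
Cov(P,Q) = E[PQ] − E[P]E[Q] = 3.75 − (2)(2.075) = -0.4

-0.4000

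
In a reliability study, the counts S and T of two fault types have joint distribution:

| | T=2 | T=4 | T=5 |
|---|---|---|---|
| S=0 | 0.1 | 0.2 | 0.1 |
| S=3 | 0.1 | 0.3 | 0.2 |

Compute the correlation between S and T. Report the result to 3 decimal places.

E[S] = 1.8,  E[T] = 3.9
E[ST] = 7.2
cov(S,T) = E[ST] − E[S]E[T] = 7.2 − (1.8)(3.9) = 0.18
V(S) = 2.16,  V(T) = 1.09
ρ = 0.18 / √(2.16·1.09) ≈ 0.117

0.117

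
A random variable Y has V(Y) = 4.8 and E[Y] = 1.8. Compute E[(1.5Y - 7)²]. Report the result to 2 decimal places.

29.29

E[1.5Y - 7] = 1.5·1.8 − 7 = -4.3
V(1.5Y - 7) = (1.5)²·4.8 = 10.8
E[(1.5Y - 7)²] = V((1.5Y - 7)) + (E[(1.5Y - 7)])² = 10.8 + (-4.3)² = 29.29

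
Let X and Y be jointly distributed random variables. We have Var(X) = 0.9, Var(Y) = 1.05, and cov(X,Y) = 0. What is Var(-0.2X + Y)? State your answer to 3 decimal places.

1.086

Var(-0.2X + Y) = (-0.2)²·Var(X) + (1)²·Var(Y) + 2·(-0.2)·(1)·cov(X,Y)
= 0.04·0.9 + 1·1.05 + -0.4·0 = 1.086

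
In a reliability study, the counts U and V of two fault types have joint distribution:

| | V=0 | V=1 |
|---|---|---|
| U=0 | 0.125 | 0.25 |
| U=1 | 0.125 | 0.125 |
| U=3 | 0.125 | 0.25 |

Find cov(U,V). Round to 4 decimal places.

0.0156

E[U] = 1.375,  E[V] = 0.625
E[UV] = 0.875
cov(U,V) = E[UV] − E[U]E[V] = 0.875 − (1.375)(0.625) = 0.015625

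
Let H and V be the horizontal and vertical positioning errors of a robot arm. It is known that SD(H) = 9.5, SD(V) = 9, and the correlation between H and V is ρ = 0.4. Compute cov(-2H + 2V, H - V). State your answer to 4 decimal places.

var(H) = (9.5)² = 90.25;  var(V) = (9)² = 81
cov(H,V) = ρ·SD(H)·SD(V) = 0.4·9.5·9 = 34.2
cov(-2H + 2V, H - V) = (-2)(1)var(H) + (2)(-1)var(V) + [(-2)(-1) + (2)(1)]cov(H,V)
= -2·90.25 + -2·81 + 4·34.2 = -205.7

-205.7000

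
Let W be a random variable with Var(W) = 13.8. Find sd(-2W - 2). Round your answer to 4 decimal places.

7.4297

Var(-2W - 2) = (-2)²·13.8 = 55.2
sd(-2W - 2) = √55.2 ≈ 7.4297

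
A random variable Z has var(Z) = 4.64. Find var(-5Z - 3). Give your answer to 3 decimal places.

var(-5Z - 3) = (-5)²·var(Z) = 25·4.64 = 116

116.000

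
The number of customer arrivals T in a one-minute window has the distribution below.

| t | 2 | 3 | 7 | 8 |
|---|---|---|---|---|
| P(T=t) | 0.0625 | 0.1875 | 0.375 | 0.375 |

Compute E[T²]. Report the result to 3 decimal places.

E[T²] = (2)²(0.0625) + (3)²(0.1875) + (7)²(0.375) + (8)²(0.375) = 44.3125

44.313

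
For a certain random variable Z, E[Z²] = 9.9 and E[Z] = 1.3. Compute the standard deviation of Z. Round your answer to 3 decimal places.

2.865

V(Z) = 9.9 − (1.3)² = 8.21
sd(Z) = √8.21 ≈ 2.865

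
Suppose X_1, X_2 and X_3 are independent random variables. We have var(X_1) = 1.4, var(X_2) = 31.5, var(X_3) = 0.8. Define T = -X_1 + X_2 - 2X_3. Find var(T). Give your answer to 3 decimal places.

By independence, var(T) = (-1)²var(X_1) + (1)²var(X_2) + (-2)²var(X_3)
= (-1)²·1.4 + (1)²·31.5 + (-2)²·0.8 = 36.1

36.100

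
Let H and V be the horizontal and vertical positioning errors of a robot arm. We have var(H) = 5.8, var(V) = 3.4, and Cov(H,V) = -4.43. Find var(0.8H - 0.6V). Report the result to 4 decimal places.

9.1888

var(0.8H - 0.6V) = (0.8)²·var(H) + (-0.6)²·var(V) + 2·(0.8)·(-0.6)·Cov(H,V)
= 0.64·5.8 + 0.36·3.4 + -0.96·-4.43 = 9.1888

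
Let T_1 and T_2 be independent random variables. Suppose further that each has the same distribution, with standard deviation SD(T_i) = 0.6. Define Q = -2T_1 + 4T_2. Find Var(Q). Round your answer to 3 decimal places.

Var(T_i) = (0.6)² = 0.36
By independence, Var(Q) = (-2)²Var(T_1) + (4)²Var(T_2)
= (-2)²·0.36 + (4)²·0.36 = 7.2

7.200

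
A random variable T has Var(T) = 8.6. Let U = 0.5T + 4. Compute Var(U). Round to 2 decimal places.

Var(0.5T + 4) = (0.5)²·Var(T) = 0.25·8.6 = 2.15

2.15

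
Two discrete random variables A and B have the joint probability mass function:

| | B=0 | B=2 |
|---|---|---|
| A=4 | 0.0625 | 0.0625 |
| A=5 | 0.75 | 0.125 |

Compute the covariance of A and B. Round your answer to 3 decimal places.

-0.078

E[A] = 4.875,  E[B] = 0.375
E[AB] = 1.75
Cov(A,B) = E[AB] − E[A]E[B] = 1.75 − (4.875)(0.375) = -0.078125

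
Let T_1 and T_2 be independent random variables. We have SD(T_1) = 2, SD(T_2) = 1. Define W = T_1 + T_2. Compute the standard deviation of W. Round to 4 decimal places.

2.2361

V(T_1) = 4, V(T_2) = 1
By independence, V(W) = (1)²V(T_1) + (1)²V(T_2)
= (1)²·4 + (1)²·1 = 5
SD(W) = √5 ≈ 2.2361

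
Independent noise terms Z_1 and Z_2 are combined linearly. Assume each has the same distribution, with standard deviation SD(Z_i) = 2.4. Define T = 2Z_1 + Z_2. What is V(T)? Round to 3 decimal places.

28.800

V(Z_i) = (2.4)² = 5.76
By independence, V(T) = (2)²V(Z_1) + (1)²V(Z_2)
= (2)²·5.76 + (1)²·5.76 = 28.8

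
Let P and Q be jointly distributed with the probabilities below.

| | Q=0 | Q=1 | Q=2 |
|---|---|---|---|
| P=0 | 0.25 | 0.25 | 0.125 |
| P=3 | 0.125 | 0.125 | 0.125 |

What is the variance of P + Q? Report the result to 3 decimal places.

E[P] = 1.125,  E[Q] = 0.875,  E[PQ] = 1.125
Var(P) = 3.375 − (1.125)² = 2.109375;  Var(Q) = 1.375 − (0.875)² = 0.609375
cov(P,Q) = 1.125 − (1.125)(0.875) = 0.140625
Var(P + Q) = (1)²·2.109375 + (1)²·0.609375 + 2·(1)·(1)·0.140625 = 3

3.000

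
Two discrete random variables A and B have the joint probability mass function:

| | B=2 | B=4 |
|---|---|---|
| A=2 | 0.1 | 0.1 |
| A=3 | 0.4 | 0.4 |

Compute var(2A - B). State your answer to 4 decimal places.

E[A] = 2.8,  E[B] = 3,  E[AB] = 8.4
var(A) = 8 − (2.8)² = 0.16;  var(B) = 10 − (3)² = 1
cov(A,B) = 8.4 − (2.8)(3) = 0
var(2A - B) = (2)²·0.16 + (-1)²·1 + 2·(2)·(-1)·0 = 1.64

1.6400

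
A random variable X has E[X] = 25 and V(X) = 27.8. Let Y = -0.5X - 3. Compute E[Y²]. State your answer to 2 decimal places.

247.20

E[-0.5X - 3] = -0.5·25 − 3 = -15.5
V(-0.5X - 3) = (-0.5)²·27.8 = 6.95
E[Y²] = V(Y) + (E[Y])² = 6.95 + (-15.5)² = 247.2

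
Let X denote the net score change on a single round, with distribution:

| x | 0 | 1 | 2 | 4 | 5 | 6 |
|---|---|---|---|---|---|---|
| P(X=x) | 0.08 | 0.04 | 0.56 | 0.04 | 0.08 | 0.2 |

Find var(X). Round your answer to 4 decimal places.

E[X] = (0)(0.08) + (1)(0.04) + (2)(0.56) + (4)(0.04) + (5)(0.08) + (6)(0.2) = 2.92
E[X²] = (0)²(0.08) + (1)²(0.04) + (2)²(0.56) + (4)²(0.04) + (5)²(0.08) + (6)²(0.2) = 12.12
var(X) = E[X²] − (E[X])² = 12.12 − (2.92)² = 3.5936

3.5936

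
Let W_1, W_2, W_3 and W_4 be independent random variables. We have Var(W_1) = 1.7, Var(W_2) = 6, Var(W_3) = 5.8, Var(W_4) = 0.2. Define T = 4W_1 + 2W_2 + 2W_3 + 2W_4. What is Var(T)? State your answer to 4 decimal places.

75.2000

By independence, Var(T) = (4)²Var(W_1) + (2)²Var(W_2) + (2)²Var(W_3) + (2)²Var(W_4)
= (4)²·1.7 + (2)²·6 + (2)²·5.8 + (2)²·0.2 = 75.2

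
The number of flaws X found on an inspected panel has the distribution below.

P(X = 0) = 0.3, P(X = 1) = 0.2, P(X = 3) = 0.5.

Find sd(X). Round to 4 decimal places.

1.3454

E[X] = (0)(0.3) + (1)(0.2) + (3)(0.5) = 1.7
E[X²] = (0)²(0.3) + (1)²(0.2) + (3)²(0.5) = 4.7
V(X) = E[X²] − (E[X])² = 4.7 − (1.7)² = 1.81
sd(X) = √1.81 ≈ 1.3454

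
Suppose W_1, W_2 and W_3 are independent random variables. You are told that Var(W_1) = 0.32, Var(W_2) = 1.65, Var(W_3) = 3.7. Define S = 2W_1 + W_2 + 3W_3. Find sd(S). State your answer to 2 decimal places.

6.02

By independence, Var(S) = (2)²Var(W_1) + (1)²Var(W_2) + (3)²Var(W_3)
= (2)²·0.32 + (1)²·1.65 + (3)²·3.7 = 36.23
sd(S) = √36.23 ≈ 6.02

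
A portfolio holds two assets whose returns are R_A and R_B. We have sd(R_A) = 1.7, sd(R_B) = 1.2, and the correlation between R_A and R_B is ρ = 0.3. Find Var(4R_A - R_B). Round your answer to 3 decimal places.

Var(R_A) = (1.7)² = 2.89;  Var(R_B) = (1.2)² = 1.44
Cov(R_A,R_B) = ρ·sd(R_A)·sd(R_B) = 0.3·1.7·1.2 = 0.612
Var(4R_A - R_B) = (4)²·Var(R_A) + (-1)²·Var(R_B) + 2·(4)·(-1)·Cov(R_A,R_B)
= 16·2.89 + 1·1.44 + -8·0.612 = 42.784

42.784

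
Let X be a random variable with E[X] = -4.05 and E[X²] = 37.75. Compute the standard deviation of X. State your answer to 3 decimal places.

4.620

Var(X) = 37.75 − (-4.05)² = 21.3475
SD(X) = √21.3475 ≈ 4.620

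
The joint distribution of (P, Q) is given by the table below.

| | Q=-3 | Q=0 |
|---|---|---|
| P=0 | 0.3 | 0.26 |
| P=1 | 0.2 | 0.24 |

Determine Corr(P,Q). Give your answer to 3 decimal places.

E[P] = 0.44,  E[Q] = -1.5
E[PQ] = -0.6
Cov(P,Q) = E[PQ] − E[P]E[Q] = -0.6 − (0.44)(-1.5) = 0.06
V(P) = 0.2464,  V(Q) = 2.25
ρ = 0.06 / √(0.2464·2.25) ≈ 0.081

0.081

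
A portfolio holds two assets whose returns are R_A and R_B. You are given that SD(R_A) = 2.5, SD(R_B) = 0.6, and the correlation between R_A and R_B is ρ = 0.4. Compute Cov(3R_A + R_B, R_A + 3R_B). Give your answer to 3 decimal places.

Var(R_A) = (2.5)² = 6.25;  Var(R_B) = (0.6)² = 0.36
Cov(R_A,R_B) = ρ·SD(R_A)·SD(R_B) = 0.4·2.5·0.6 = 0.6
Cov(3R_A + R_B, R_A + 3R_B) = (3)(1)Var(R_A) + (1)(3)Var(R_B) + [(3)(3) + (1)(1)]Cov(R_A,R_B)
= 3·6.25 + 3·0.36 + 10·0.6 = 25.83

25.830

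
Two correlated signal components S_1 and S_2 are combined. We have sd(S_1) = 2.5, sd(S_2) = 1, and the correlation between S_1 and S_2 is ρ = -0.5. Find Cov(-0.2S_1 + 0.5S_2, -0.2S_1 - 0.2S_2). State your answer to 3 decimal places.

Var(S_1) = (2.5)² = 6.25;  Var(S_2) = (1)² = 1
Cov(S_1,S_2) = ρ·sd(S_1)·sd(S_2) = -0.5·2.5·1 = -1.25
Cov(-0.2S_1 + 0.5S_2, -0.2S_1 - 0.2S_2) = (-0.2)(-0.2)Var(S_1) + (0.5)(-0.2)Var(S_2) + [(-0.2)(-0.2) + (0.5)(-0.2)]Cov(S_1,S_2)
= 0.04·6.25 + -0.1·1 + -0.06·-1.25 = 0.225

0.225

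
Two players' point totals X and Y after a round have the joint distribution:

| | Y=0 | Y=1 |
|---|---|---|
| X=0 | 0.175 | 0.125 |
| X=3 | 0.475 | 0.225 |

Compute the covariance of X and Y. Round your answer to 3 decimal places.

-0.060

E[X] = 2.1,  E[Y] = 0.35
E[XY] = 0.675
Cov(X,Y) = E[XY] − E[X]E[Y] = 0.675 − (2.1)(0.35) = -0.06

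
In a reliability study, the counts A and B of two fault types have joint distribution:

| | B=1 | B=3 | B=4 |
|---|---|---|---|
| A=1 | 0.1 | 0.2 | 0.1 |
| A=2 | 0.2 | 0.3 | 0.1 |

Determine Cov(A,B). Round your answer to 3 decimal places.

E[A] = 1.6,  E[B] = 2.6
E[AB] = 4.1
Cov(A,B) = E[AB] − E[A]E[B] = 4.1 − (1.6)(2.6) = -0.06

-0.060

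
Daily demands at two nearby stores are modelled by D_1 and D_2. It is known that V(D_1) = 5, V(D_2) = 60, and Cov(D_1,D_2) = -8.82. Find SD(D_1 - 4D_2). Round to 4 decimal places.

32.1801

V(D_1 - 4D_2) = (1)²·V(D_1) + (-4)²·V(D_2) + 2·(1)·(-4)·Cov(D_1,D_2)
= 1·5 + 16·60 + -8·-8.82 = 1035.56
SD(D_1 - 4D_2) = √1035.56 ≈ 32.1801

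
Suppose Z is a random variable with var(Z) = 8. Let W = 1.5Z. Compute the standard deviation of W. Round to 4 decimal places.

var(1.5Z) = (1.5)²·8 = 18
SD(W) = √18 ≈ 4.2426

4.2426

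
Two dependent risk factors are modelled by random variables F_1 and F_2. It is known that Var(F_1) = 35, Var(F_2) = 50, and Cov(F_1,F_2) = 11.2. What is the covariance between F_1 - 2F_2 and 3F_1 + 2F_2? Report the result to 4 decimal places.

Cov(F_1 - 2F_2, 3F_1 + 2F_2) = (1)(3)Var(F_1) + (-2)(2)Var(F_2) + [(1)(2) + (-2)(3)]Cov(F_1,F_2)
= 3·35 + -4·50 + -4·11.2 = -139.8

-139.8000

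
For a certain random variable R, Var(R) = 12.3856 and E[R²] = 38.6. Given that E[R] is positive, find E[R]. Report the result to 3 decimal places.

5.120

(E[R])² = E[R²] − Var(R) = 38.6 − 12.3856 = 26.2144
E[R] = √26.2144 = 5.12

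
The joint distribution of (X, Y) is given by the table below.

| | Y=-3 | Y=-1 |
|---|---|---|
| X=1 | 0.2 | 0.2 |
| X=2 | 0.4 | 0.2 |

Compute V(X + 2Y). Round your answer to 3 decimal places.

E[X] = 1.6,  E[Y] = -2.2,  E[XY] = -3.6
V(X) = 2.8 − (1.6)² = 0.24;  V(Y) = 5.8 − (-2.2)² = 0.96
cov(X,Y) = -3.6 − (1.6)(-2.2) = -0.08
V(X + 2Y) = (1)²·0.24 + (2)²·0.96 + 2·(1)·(2)·-0.08 = 3.76

3.760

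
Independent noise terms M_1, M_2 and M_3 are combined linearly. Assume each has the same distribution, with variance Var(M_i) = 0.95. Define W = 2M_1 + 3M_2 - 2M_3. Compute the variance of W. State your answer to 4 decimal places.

16.1500

By independence, Var(W) = (2)²Var(M_1) + (3)²Var(M_2) + (-2)²Var(M_3)
= (2)²·0.95 + (3)²·0.95 + (-2)²·0.95 = 16.15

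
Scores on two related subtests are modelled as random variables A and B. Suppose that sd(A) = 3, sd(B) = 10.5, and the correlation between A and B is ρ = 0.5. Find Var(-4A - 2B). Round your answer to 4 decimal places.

Var(A) = (3)² = 9;  Var(B) = (10.5)² = 110.25
Cov(A,B) = ρ·sd(A)·sd(B) = 0.5·3·10.5 = 15.75
Var(-4A - 2B) = (-4)²·Var(A) + (-2)²·Var(B) + 2·(-4)·(-2)·Cov(A,B)
= 16·9 + 4·110.25 + 16·15.75 = 837

837.0000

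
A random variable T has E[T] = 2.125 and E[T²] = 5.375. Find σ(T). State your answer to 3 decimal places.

0.927

Var(T) = 5.375 − (2.125)² = 0.859375
σ(T) = √0.859375 ≈ 0.927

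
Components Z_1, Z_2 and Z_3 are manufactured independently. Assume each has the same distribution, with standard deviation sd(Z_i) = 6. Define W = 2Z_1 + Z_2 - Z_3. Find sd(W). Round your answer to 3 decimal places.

var(Z_i) = (6)² = 36
By independence, var(W) = (2)²var(Z_1) + (1)²var(Z_2) + (-1)²var(Z_3)
= (2)²·36 + (1)²·36 + (-1)²·36 = 216
sd(W) = √216 ≈ 14.697

14.697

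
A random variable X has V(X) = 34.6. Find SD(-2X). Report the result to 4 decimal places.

V(-2X) = (-2)²·34.6 = 138.4
SD(-2X) = √138.4 ≈ 11.7644

11.7644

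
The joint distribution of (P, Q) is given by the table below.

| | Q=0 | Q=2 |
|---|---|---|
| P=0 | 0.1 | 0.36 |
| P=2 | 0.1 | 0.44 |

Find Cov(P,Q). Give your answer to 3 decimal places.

E[P] = 1.08,  E[Q] = 1.6
E[PQ] = 1.76
Cov(P,Q) = E[PQ] − E[P]E[Q] = 1.76 − (1.08)(1.6) = 0.032

0.032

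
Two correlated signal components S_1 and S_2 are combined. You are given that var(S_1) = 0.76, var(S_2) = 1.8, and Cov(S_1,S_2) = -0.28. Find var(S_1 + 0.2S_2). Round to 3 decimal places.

var(S_1 + 0.2S_2) = (1)²·var(S_1) + (0.2)²·var(S_2) + 2·(1)·(0.2)·Cov(S_1,S_2)
= 1·0.76 + 0.04·1.8 + 0.4·-0.28 = 0.72

0.720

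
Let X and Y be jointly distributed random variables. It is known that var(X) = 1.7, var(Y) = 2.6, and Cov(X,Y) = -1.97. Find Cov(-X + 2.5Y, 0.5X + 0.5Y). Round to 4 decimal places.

0.9225

Cov(-X + 2.5Y, 0.5X + 0.5Y) = (-1)(0.5)var(X) + (2.5)(0.5)var(Y) + [(-1)(0.5) + (2.5)(0.5)]Cov(X,Y)
= -0.5·1.7 + 1.25·2.6 + 0.75·-1.97 = 0.9225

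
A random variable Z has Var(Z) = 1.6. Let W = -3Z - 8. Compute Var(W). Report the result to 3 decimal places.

14.400

Var(-3Z - 8) = (-3)²·Var(Z) = 9·1.6 = 14.4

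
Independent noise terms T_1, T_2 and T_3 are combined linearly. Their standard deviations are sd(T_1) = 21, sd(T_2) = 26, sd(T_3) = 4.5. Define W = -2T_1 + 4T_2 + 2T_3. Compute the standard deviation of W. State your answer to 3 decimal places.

V(T_1) = 441, V(T_2) = 676, V(T_3) = 20.25
By independence, V(W) = (-2)²V(T_1) + (4)²V(T_2) + (2)²V(T_3)
= (-2)²·441 + (4)²·676 + (2)²·20.25 = 12661
sd(W) = √12661 ≈ 112.521

112.521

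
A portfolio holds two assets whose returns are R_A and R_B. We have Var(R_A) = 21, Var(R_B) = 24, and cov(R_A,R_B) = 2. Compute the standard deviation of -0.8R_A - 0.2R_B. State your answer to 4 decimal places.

Var(-0.8R_A - 0.2R_B) = (-0.8)²·Var(R_A) + (-0.2)²·Var(R_B) + 2·(-0.8)·(-0.2)·cov(R_A,R_B)
= 0.64·21 + 0.04·24 + 0.32·2 = 15.04
SD(-0.8R_A - 0.2R_B) = √15.04 ≈ 3.8781

3.8781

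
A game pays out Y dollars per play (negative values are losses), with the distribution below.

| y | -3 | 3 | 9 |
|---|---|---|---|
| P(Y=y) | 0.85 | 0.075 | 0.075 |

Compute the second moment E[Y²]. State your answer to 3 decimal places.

14.400

E[Y²] = (-3)²(0.85) + (3)²(0.075) + (9)²(0.075) = 14.4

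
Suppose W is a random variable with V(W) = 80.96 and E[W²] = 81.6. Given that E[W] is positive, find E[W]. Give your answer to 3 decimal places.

0.800

(E[W])² = E[W²] − V(W) = 81.6 − 80.96 = 0.64
E[W] = √0.64 = 0.8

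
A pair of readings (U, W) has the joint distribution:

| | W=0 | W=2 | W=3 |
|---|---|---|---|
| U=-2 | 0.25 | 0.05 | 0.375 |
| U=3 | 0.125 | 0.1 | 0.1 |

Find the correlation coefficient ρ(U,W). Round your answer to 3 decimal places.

E[U] = -0.375,  E[W] = 1.725
E[UW] = -0.95
Cov(U,W) = E[UW] − E[U]E[W] = -0.95 − (-0.375)(1.725) = -0.303125
var(U) = 5.484375,  var(W) = 1.899375
ρ = -0.303125 / √(5.484375·1.899375) ≈ -0.094

-0.094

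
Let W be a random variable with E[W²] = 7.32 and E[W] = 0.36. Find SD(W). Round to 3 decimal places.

2.681

Var(W) = 7.32 − (0.36)² = 7.1904
SD(W) = √7.1904 ≈ 2.681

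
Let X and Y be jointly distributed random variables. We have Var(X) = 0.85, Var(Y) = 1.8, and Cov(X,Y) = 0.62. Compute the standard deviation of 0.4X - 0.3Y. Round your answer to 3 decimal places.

Var(0.4X - 0.3Y) = (0.4)²·Var(X) + (-0.3)²·Var(Y) + 2·(0.4)·(-0.3)·Cov(X,Y)
= 0.16·0.85 + 0.09·1.8 + -0.24·0.62 = 0.1492
σ(0.4X - 0.3Y) = √0.1492 ≈ 0.386

0.386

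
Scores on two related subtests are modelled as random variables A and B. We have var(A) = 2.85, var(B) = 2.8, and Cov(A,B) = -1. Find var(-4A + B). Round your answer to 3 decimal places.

var(-4A + B) = (-4)²·var(A) + (1)²·var(B) + 2·(-4)·(1)·Cov(A,B)
= 16·2.85 + 1·2.8 + -8·-1 = 56.4

56.400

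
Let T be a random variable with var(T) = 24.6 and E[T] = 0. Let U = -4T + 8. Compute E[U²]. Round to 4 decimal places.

457.6000

E[-4T + 8] = -4·0 + 8 = 8
var(-4T + 8) = (-4)²·24.6 = 393.6
E[U²] = var(U) + (E[U])² = 393.6 + (8)² = 457.6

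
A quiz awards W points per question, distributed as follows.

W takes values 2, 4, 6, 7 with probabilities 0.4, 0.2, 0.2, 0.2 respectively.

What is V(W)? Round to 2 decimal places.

4.16

E[W] = (2)(0.4) + (4)(0.2) + (6)(0.2) + (7)(0.2) = 4.2
E[W²] = (2)²(0.4) + (4)²(0.2) + (6)²(0.2) + (7)²(0.2) = 21.8
V(W) = E[W²] − (E[W])² = 21.8 − (4.2)² = 4.16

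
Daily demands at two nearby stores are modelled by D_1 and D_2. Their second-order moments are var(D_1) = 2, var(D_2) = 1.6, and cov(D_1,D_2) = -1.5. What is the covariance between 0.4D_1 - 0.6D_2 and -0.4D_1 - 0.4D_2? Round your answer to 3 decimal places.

-0.056

cov(0.4D_1 - 0.6D_2, -0.4D_1 - 0.4D_2) = (0.4)(-0.4)var(D_1) + (-0.6)(-0.4)var(D_2) + [(0.4)(-0.4) + (-0.6)(-0.4)]cov(D_1,D_2)
= -0.16·2 + 0.24·1.6 + 0.08·-1.5 = -0.056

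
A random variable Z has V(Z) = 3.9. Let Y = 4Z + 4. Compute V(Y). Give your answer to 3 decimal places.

62.400

V(4Z + 4) = (4)²·V(Z) = 16·3.9 = 62.4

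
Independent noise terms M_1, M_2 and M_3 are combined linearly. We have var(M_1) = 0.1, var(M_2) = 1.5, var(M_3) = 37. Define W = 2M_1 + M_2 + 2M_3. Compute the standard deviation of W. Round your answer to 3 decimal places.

By independence, var(W) = (2)²var(M_1) + (1)²var(M_2) + (2)²var(M_3)
= (2)²·0.1 + (1)²·1.5 + (2)²·37 = 149.9
sd(W) = √149.9 ≈ 12.243

12.243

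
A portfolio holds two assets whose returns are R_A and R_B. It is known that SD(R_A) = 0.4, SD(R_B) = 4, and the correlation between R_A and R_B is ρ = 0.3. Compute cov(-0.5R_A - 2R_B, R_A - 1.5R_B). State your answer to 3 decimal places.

var(R_A) = (0.4)² = 0.16;  var(R_B) = (4)² = 16
cov(R_A,R_B) = ρ·SD(R_A)·SD(R_B) = 0.3·0.4·4 = 0.48
cov(-0.5R_A - 2R_B, R_A - 1.5R_B) = (-0.5)(1)var(R_A) + (-2)(-1.5)var(R_B) + [(-0.5)(-1.5) + (-2)(1)]cov(R_A,R_B)
= -0.5·0.16 + 3·16 + -1.25·0.48 = 47.32

47.320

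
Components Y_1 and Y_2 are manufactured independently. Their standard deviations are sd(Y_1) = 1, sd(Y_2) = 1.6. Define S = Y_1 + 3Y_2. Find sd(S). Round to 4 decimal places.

var(Y_1) = 1, var(Y_2) = 2.56
By independence, var(S) = (1)²var(Y_1) + (3)²var(Y_2)
= (1)²·1 + (3)²·2.56 = 24.04
sd(S) = √24.04 ≈ 4.9031

4.9031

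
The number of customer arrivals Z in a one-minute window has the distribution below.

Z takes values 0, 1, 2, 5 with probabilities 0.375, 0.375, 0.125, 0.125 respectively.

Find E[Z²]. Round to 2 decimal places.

E[Z²] = (0)²(0.375) + (1)²(0.375) + (2)²(0.125) + (5)²(0.125) = 4

4.00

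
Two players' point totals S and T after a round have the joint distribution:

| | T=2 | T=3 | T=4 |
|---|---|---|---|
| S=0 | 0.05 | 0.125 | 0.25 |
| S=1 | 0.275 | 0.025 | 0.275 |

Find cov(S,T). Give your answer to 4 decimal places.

-0.1150

E[S] = 0.575,  E[T] = 3.2
E[ST] = 1.725
cov(S,T) = E[ST] − E[S]E[T] = 1.725 − (0.575)(3.2) = -0.115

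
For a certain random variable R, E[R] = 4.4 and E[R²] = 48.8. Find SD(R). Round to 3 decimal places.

var(R) = 48.8 − (4.4)² = 29.44
SD(R) = √29.44 ≈ 5.426

5.426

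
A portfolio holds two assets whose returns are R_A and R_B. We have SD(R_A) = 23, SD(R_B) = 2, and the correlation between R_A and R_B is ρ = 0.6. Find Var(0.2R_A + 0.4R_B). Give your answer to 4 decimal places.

26.2160

Var(R_A) = (23)² = 529;  Var(R_B) = (2)² = 4
cov(R_A,R_B) = ρ·SD(R_A)·SD(R_B) = 0.6·23·2 = 27.6
Var(0.2R_A + 0.4R_B) = (0.2)²·Var(R_A) + (0.4)²·Var(R_B) + 2·(0.2)·(0.4)·cov(R_A,R_B)
= 0.04·529 + 0.16·4 + 0.16·27.6 = 26.216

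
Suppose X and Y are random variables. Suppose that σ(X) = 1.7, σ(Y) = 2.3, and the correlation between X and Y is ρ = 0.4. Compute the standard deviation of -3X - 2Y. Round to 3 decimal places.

V(X) = (1.7)² = 2.89;  V(Y) = (2.3)² = 5.29
cov(X,Y) = ρ·σ(X)·σ(Y) = 0.4·1.7·2.3 = 1.564
V(-3X - 2Y) = (-3)²·V(X) + (-2)²·V(Y) + 2·(-3)·(-2)·cov(X,Y)
= 9·2.89 + 4·5.29 + 12·1.564 = 65.938
σ(-3X - 2Y) = √65.938 ≈ 8.120

8.120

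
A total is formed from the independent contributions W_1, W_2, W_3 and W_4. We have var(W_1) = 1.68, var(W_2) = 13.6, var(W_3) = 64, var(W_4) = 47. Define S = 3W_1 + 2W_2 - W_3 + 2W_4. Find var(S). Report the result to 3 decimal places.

By independence, var(S) = (3)²var(W_1) + (2)²var(W_2) + (-1)²var(W_3) + (2)²var(W_4)
= (3)²·1.68 + (2)²·13.6 + (-1)²·64 + (2)²·47 = 321.52

321.520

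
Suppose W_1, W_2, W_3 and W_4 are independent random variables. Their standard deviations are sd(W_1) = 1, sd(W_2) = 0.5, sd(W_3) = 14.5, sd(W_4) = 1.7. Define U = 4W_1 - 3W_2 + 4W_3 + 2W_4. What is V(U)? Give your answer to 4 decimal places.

V(W_1) = 1, V(W_2) = 0.25, V(W_3) = 210.25, V(W_4) = 2.89
By independence, V(U) = (4)²V(W_1) + (-3)²V(W_2) + (4)²V(W_3) + (2)²V(W_4)
= (4)²·1 + (-3)²·0.25 + (4)²·210.25 + (2)²·2.89 = 3393.81

3393.8100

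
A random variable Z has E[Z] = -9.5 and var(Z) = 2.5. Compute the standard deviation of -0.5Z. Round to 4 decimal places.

var(-0.5Z) = (-0.5)²·2.5 = 0.625
sd(-0.5Z) = √0.625 ≈ 0.7906

0.7906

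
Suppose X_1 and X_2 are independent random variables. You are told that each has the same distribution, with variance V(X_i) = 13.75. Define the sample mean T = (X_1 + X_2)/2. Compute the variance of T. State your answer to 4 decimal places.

By independence, V(T) = (0.5)²V(X_1) + (0.5)²V(X_2)
= (0.5)²·13.75 + (0.5)²·13.75 = 6.875

6.8750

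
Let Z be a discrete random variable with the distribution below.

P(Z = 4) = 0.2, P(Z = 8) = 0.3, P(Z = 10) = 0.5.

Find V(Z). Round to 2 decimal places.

E[Z] = (4)(0.2) + (8)(0.3) + (10)(0.5) = 8.2
E[Z²] = (4)²(0.2) + (8)²(0.3) + (10)²(0.5) = 72.4
V(Z) = E[Z²] − (E[Z])² = 72.4 − (8.2)² = 5.16

5.16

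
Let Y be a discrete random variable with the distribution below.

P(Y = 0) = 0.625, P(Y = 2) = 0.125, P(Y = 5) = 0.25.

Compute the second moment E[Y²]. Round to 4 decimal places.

E[Y²] = (0)²(0.625) + (2)²(0.125) + (5)²(0.25) = 6.75

6.7500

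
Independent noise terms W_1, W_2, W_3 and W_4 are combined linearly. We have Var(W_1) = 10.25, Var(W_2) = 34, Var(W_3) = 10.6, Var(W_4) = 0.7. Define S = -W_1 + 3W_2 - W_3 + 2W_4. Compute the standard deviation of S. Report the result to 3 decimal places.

By independence, Var(S) = (-1)²Var(W_1) + (3)²Var(W_2) + (-1)²Var(W_3) + (2)²Var(W_4)
= (-1)²·10.25 + (3)²·34 + (-1)²·10.6 + (2)²·0.7 = 329.65
σ(S) = √329.65 ≈ 18.156

18.156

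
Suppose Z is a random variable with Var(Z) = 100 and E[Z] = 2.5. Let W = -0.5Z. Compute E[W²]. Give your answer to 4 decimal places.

E[-0.5Z] = -0.5·2.5 = -1.25
Var(-0.5Z) = (-0.5)²·100 = 25
E[W²] = Var(W) + (E[W])² = 25 + (-1.25)² = 26.5625

26.5625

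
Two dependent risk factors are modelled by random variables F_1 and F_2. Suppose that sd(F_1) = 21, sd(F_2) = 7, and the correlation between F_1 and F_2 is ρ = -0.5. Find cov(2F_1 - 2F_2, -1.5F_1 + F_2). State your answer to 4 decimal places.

-1788.5000

Var(F_1) = (21)² = 441;  Var(F_2) = (7)² = 49
cov(F_1,F_2) = ρ·sd(F_1)·sd(F_2) = -0.5·21·7 = -73.5
cov(2F_1 - 2F_2, -1.5F_1 + F_2) = (2)(-1.5)Var(F_1) + (-2)(1)Var(F_2) + [(2)(1) + (-2)(-1.5)]cov(F_1,F_2)
= -3·441 + -2·49 + 5·-73.5 = -1788.5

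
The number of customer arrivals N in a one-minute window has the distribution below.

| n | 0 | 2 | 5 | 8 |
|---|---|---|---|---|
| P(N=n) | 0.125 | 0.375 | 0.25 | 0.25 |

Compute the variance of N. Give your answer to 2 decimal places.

7.75

E[N] = (0)(0.125) + (2)(0.375) + (5)(0.25) + (8)(0.25) = 4
E[N²] = (0)²(0.125) + (2)²(0.375) + (5)²(0.25) + (8)²(0.25) = 23.75
Var(N) = E[N²] − (E[N])² = 23.75 − (4)² = 7.75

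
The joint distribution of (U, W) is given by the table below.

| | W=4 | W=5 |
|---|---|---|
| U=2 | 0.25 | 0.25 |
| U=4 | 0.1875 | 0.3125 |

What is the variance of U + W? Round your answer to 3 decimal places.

E[U] = 3,  E[W] = 4.5625,  E[UW] = 13.75
Var(U) = 10 − (3)² = 1;  Var(W) = 21.0625 − (4.5625)² = 0.24609375
Cov(U,W) = 13.75 − (3)(4.5625) = 0.0625
Var(U + W) = (1)²·1 + (1)²·0.24609375 + 2·(1)·(1)·0.0625 = 1.37109375

1.371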